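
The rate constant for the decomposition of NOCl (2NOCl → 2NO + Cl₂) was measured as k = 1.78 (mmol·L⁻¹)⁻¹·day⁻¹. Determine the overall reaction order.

second order (2)

Step 1: The units of k for an nth-order reaction are (concentration)^(1-n)·(time)⁻¹.
Step 2: Here k has units (mmol·L⁻¹)⁻¹·day⁻¹, so the concentration exponent is -1.
Step 3: 1 - n = -1 ⇒ n = 2. The reaction is second order.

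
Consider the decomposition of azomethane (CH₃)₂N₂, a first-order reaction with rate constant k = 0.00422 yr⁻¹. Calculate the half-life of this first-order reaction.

164.3 yr

Step 1: For a first-order reaction, t₁/₂ = ln(2)/k
Step 2: t₁/₂ = ln(2)/0.00422
Step 3: t₁/₂ = 0.6931/0.00422 = 164.3 yr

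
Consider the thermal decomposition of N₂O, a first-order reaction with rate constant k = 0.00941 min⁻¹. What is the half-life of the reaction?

73.66 min

Step 1: For a first-order reaction, t₁/₂ = ln(2)/k
Step 2: t₁/₂ = ln(2)/0.00941
Step 3: t₁/₂ = 0.6931/0.00941 = 73.66 min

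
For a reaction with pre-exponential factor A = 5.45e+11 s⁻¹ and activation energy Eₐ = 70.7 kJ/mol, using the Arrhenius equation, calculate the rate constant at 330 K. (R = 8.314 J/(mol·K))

3.51e+00 s⁻¹

Step 1: Use the Arrhenius equation: k = A × exp(-Eₐ/RT)
Step 2: Convert Eₐ to J/mol: 70.7 kJ/mol = 70700 J/mol
Step 3: Calculate the exponent: -Eₐ/(RT) = -70700/(8.314 × 330) = -25.76887
Step 4: k = 5.45e+11 × exp(-25.76887)
Step 5: k = 5.45e+11 × 6.43757e-12 = 3.5085e+00 s⁻¹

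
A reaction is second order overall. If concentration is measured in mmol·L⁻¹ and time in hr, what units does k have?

(mmol·L⁻¹)⁻¹·hr⁻¹

Step 1: For overall order n, rate = k × (concentration)^n.
Step 2: Rate has units mmol·L⁻¹·hr⁻¹; concentration term has units (mmol·L⁻¹)^2.
Step 3: k = rate / (concentration)^n, so units of k = (mmol·L⁻¹)^(1-2)·hr⁻¹ = (mmol·L⁻¹)⁻¹·hr⁻¹.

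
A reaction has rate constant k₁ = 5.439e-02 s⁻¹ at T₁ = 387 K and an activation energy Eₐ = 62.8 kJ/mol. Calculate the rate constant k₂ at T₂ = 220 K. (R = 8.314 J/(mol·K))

2.000e-08 s⁻¹

Step 1: Use the two-temperature Arrhenius form: ln(k₂/k₁) = -Eₐ/R × (1/T₂ - 1/T₁)
Step 2: Convert Eₐ to J/mol: 62.8 kJ/mol = 62800 J/mol
Step 3: 1/T₂ - 1/T₁ = 1/220 - 1/387 = 1.961475e-03 K⁻¹
Step 4: ln(k₂/k₁) = -62800/8.314 × 1.961475e-03 = -14.81605
Step 5: k₂ = k₁ × exp(-14.81605) = 5.439e-02 × 3.67681e-07 = 2.000e-08 s⁻¹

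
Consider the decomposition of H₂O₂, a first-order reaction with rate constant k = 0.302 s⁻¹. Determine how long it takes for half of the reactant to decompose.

2.295 s

Step 1: For a first-order reaction, t₁/₂ = ln(2)/k
Step 2: t₁/₂ = ln(2)/0.302
Step 3: t₁/₂ = 0.6931/0.302 = 2.295 s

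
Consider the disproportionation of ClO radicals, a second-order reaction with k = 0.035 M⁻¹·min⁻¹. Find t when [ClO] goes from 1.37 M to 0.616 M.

25.53 min

Step 1: For second-order: t = (1/[ClO] - 1/[ClO]₀)/k
Step 2: t = (1/0.616 - 1/1.37)/0.035
Step 3: t = (1.623 - 0.7299)/0.035
Step 4: t = 0.8934/0.035 = 25.53 min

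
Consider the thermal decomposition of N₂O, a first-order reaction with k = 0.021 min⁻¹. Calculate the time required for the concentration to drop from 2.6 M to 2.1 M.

10.17 min

Step 1: For first-order: t = ln([N₂O]₀/[N₂O])/k
Step 2: t = ln(2.6/2.1)/0.021
Step 3: t = ln(1.238)/0.021
Step 4: t = 0.2136/0.021 = 10.17 min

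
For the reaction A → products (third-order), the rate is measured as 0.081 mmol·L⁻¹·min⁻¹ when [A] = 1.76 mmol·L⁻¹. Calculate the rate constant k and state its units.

0.01486 (mmol·L⁻¹)⁻²·min⁻¹

Step 1: rate = k[A]^3, so k = rate / [A]^3.
Step 2: k = 0.081 / (1.76)^3 = 0.081 / 5.452.
Step 3: k = 0.01486 (mmol·L⁻¹)⁻²·min⁻¹.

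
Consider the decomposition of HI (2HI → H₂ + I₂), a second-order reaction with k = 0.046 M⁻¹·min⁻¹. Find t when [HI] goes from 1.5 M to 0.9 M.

9.662 min

Step 1: For second-order: t = (1/[HI] - 1/[HI]₀)/k
Step 2: t = (1/0.9 - 1/1.5)/0.046
Step 3: t = (1.111 - 0.6667)/0.046
Step 4: t = 0.4444/0.046 = 9.662 min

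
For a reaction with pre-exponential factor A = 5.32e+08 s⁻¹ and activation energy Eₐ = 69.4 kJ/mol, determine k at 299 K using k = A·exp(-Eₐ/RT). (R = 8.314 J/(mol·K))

3.99e-04 s⁻¹

Step 1: Use the Arrhenius equation: k = A × exp(-Eₐ/RT)
Step 2: Convert Eₐ to J/mol: 69.4 kJ/mol = 69400 J/mol
Step 3: Calculate the exponent: -Eₐ/(RT) = -69400/(8.314 × 299) = -27.91761
Step 4: k = 5.32e+08 × exp(-27.91761)
Step 5: k = 5.32e+08 × 7.50820e-13 = 3.9944e-04 s⁻¹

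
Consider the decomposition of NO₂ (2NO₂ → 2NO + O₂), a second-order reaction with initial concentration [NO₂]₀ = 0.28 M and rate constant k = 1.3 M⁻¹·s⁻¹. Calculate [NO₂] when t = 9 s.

0.06548 M

Step 1: For a second-order reaction: 1/[NO₂] = 1/[NO₂]₀ + kt
Step 2: 1/[NO₂] = 1/0.28 + 1.3 × 9
Step 3: 1/[NO₂] = 3.571 + 11.7 = 15.27
Step 4: [NO₂] = 1/15.27 = 0.06548 M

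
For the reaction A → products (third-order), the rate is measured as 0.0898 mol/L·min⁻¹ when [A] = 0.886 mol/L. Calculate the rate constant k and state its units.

0.1291 (mol/L)⁻²·min⁻¹

Step 1: rate = k[A]^3, so k = rate / [A]^3.
Step 2: k = 0.0898 / (0.886)^3 = 0.0898 / 0.6955.
Step 3: k = 0.1291 (mol/L)⁻²·min⁻¹.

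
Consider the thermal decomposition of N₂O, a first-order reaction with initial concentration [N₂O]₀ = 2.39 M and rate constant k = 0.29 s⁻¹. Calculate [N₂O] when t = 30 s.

0.0003981 M

Step 1: For a first-order reaction: [N₂O] = [N₂O]₀ × e^(-kt)
Step 2: [N₂O] = 2.39 × e^(-0.29 × 30)
Step 3: [N₂O] = 2.39 × e^(-8.7)
Step 4: [N₂O] = 2.39 × 0.000166586 = 0.0003981 M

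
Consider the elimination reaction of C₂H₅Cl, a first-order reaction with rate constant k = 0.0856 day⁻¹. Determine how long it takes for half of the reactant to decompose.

8.098 day

Step 1: For a first-order reaction, t₁/₂ = ln(2)/k
Step 2: t₁/₂ = ln(2)/0.0856
Step 3: t₁/₂ = 0.6931/0.0856 = 8.098 day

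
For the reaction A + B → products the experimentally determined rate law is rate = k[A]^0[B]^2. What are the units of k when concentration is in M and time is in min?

M⁻¹·min⁻¹

Step 1: Overall order = 0 + 2 = 2.
Step 2: rate has units M·min⁻¹; [A]^0[B]^2 has units M^2.
Step 3: k = rate/([A]^0[B]^2), so units of k = M^(1-2)·min⁻¹ = M⁻¹·min⁻¹.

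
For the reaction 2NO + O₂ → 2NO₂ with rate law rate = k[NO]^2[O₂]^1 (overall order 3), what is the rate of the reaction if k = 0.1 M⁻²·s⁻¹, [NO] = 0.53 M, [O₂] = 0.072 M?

0.002022 M/s

Step 1: The rate law is rate = k[NO]^2[O₂]^1, overall order = 2+1 = 3
Step 2: Substitute values: rate = 0.1 × (0.53)^2 × (0.072)^1
Step 3: rate = 0.1 × 0.2809 × 0.072 = 0.00202248 M/s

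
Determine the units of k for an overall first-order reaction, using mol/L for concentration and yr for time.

yr⁻¹

Step 1: For overall order n, rate = k × (concentration)^n.
Step 2: Rate has units mol/L·yr⁻¹; concentration term has units (mol/L)^1.
Step 3: k = rate / (concentration)^n, so units of k = (mol/L)^(1-1)·yr⁻¹ = yr⁻¹.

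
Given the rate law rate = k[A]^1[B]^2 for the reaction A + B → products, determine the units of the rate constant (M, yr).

M⁻²·yr⁻¹

Step 1: Overall order = 1 + 2 = 3.
Step 2: rate has units M·yr⁻¹; [A]^1[B]^2 has units M^3.
Step 3: k = rate/([A]^1[B]^2), so units of k = M^(1-3)·yr⁻¹ = M⁻²·yr⁻¹.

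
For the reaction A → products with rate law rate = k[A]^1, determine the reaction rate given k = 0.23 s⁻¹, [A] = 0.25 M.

0.0575 M/s

Step 1: Identify the rate law: rate = k[A]^1
Step 2: Substitute values: rate = 0.23 × (0.25)^1
Step 3: Calculate: rate = 0.23 × 0.25 = 0.0575 M/s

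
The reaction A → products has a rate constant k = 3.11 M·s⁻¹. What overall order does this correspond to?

zeroth order (0)

Step 1: The units of k for an nth-order reaction are (concentration)^(1-n)·(time)⁻¹.
Step 2: Here k has units M·s⁻¹, so the concentration exponent is 1.
Step 3: 1 - n = 1 ⇒ n = 0. The reaction is zeroth order.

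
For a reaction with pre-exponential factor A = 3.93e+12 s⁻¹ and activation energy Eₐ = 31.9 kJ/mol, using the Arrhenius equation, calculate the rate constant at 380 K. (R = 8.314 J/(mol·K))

1.62e+08 s⁻¹

Step 1: Use the Arrhenius equation: k = A × exp(-Eₐ/RT)
Step 2: Convert Eₐ to J/mol: 31.9 kJ/mol = 31900 J/mol
Step 3: Calculate the exponent: -Eₐ/(RT) = -31900/(8.314 × 380) = -10.09711
Step 4: k = 3.93e+12 × exp(-10.09711)
Step 5: k = 3.93e+12 × 4.11984e-05 = 1.6191e+08 s⁻¹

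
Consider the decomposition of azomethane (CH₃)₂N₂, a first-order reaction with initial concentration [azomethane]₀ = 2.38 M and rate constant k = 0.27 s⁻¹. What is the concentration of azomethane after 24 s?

0.00365 M

Step 1: For a first-order reaction: [azomethane] = [azomethane]₀ × e^(-kt)
Step 2: [azomethane] = 2.38 × e^(-0.27 × 24)
Step 3: [azomethane] = 2.38 × e^(-6.48)
Step 4: [azomethane] = 2.38 × 0.00153381 = 0.00365 M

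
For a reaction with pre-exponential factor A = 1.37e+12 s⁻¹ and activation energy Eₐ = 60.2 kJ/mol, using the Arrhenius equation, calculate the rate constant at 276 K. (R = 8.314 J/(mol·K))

5.53e+00 s⁻¹

Step 1: Use the Arrhenius equation: k = A × exp(-Eₐ/RT)
Step 2: Convert Eₐ to J/mol: 60.2 kJ/mol = 60200 J/mol
Step 3: Calculate the exponent: -Eₐ/(RT) = -60200/(8.314 × 276) = -26.23478
Step 4: k = 1.37e+12 × exp(-26.23478)
Step 5: k = 1.37e+12 × 4.03999e-12 = 5.5348e+00 s⁻¹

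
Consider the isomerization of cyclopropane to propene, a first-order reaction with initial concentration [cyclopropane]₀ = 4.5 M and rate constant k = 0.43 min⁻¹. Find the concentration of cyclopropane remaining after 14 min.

0.01093 M

Step 1: For a first-order reaction: [cyclopropane] = [cyclopropane]₀ × e^(-kt)
Step 2: [cyclopropane] = 4.5 × e^(-0.43 × 14)
Step 3: [cyclopropane] = 4.5 × e^(-6.02)
Step 4: [cyclopropane] = 4.5 × 0.00242967 = 0.01093 M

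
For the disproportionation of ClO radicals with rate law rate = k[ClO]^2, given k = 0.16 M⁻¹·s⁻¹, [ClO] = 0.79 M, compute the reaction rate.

0.09986 M/s

Step 1: Identify the rate law: rate = k[ClO]^2
Step 2: Substitute values: rate = 0.16 × (0.79)^2
Step 3: Calculate: rate = 0.16 × 0.6241 = 0.099856 M/s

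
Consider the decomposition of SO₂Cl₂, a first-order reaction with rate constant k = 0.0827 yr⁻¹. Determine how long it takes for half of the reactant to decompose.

8.381 yr

Step 1: For a first-order reaction, t₁/₂ = ln(2)/k
Step 2: t₁/₂ = ln(2)/0.0827
Step 3: t₁/₂ = 0.6931/0.0827 = 8.381 yr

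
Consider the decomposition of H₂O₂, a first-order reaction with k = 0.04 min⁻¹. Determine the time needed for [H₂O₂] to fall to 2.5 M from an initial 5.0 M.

17.33 min

Step 1: For first-order: t = ln([H₂O₂]₀/[H₂O₂])/k
Step 2: t = ln(5.0/2.5)/0.04
Step 3: t = ln(2)/0.04
Step 4: t = 0.6931/0.04 = 17.33 min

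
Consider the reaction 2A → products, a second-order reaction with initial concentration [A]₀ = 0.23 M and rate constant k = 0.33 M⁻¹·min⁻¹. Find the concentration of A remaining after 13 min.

0.1158 M

Step 1: For a second-order reaction: 1/[A] = 1/[A]₀ + kt
Step 2: 1/[A] = 1/0.23 + 0.33 × 13
Step 3: 1/[A] = 4.348 + 4.29 = 8.638
Step 4: [A] = 1/8.638 = 0.1158 M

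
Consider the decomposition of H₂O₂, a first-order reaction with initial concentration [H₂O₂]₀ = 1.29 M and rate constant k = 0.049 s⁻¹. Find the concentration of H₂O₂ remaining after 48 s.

0.1228 M

Step 1: For a first-order reaction: [H₂O₂] = [H₂O₂]₀ × e^(-kt)
Step 2: [H₂O₂] = 1.29 × e^(-0.049 × 48)
Step 3: [H₂O₂] = 1.29 × e^(-2.352)
Step 4: [H₂O₂] = 1.29 × 0.0951786 = 0.1228 M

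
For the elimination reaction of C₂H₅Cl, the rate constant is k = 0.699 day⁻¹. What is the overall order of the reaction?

first order (1)

Step 1: The units of k for an nth-order reaction are (concentration)^(1-n)·(time)⁻¹.
Step 2: Here k has units day⁻¹, so the concentration exponent is 0.
Step 3: 1 - n = 0 ⇒ n = 1. The reaction is first order.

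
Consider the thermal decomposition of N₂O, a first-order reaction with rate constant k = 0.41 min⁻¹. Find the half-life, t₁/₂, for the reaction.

1.691 min

Step 1: For a first-order reaction, t₁/₂ = ln(2)/k
Step 2: t₁/₂ = ln(2)/0.41
Step 3: t₁/₂ = 0.6931/0.41 = 1.691 min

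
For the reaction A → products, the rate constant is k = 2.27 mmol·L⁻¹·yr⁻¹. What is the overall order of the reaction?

zeroth order (0)

Step 1: The units of k for an nth-order reaction are (concentration)^(1-n)·(time)⁻¹.
Step 2: Here k has units mmol·L⁻¹·yr⁻¹, so the concentration exponent is 1.
Step 3: 1 - n = 1 ⇒ n = 0. The reaction is zeroth order.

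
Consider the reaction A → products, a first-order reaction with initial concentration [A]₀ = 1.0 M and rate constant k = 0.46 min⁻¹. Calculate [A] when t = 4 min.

0.1588 M

Step 1: For a first-order reaction: [A] = [A]₀ × e^(-kt)
Step 2: [A] = 1.0 × e^(-0.46 × 4)
Step 3: [A] = 1.0 × e^(-1.84)
Step 4: [A] = 1.0 × 0.158817 = 0.1588 M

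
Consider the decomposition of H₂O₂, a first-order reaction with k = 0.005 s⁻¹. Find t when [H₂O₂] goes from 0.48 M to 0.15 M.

232.6 s

Step 1: For first-order: t = ln([H₂O₂]₀/[H₂O₂])/k
Step 2: t = ln(0.48/0.15)/0.005
Step 3: t = ln(3.2)/0.005
Step 4: t = 1.163/0.005 = 232.6 s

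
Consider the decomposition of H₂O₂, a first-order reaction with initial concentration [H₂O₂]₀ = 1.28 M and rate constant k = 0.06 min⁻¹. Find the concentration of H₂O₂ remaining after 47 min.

0.0763 M

Step 1: For a first-order reaction: [H₂O₂] = [H₂O₂]₀ × e^(-kt)
Step 2: [H₂O₂] = 1.28 × e^(-0.06 × 47)
Step 3: [H₂O₂] = 1.28 × e^(-2.82)
Step 4: [H₂O₂] = 1.28 × 0.0596059 = 0.0763 M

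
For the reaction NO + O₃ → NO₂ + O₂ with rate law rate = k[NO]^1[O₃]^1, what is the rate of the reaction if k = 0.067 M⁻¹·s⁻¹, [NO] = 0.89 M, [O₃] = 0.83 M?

0.04949 M/s

Step 1: The rate law is rate = k[NO]^1[O₃]^1
Step 2: Substitute: rate = 0.067 × (0.89)^1 × (0.83)^1
Step 3: rate = 0.067 × 0.89 × 0.83 = 0.0494929 M/s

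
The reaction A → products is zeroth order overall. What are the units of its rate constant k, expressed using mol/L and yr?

mol/L·yr⁻¹

Step 1: For overall order n, rate = k × (concentration)^n.
Step 2: Rate has units mol/L·yr⁻¹; concentration term has units (mol/L)^0.
Step 3: k = rate / (concentration)^n, so units of k = (mol/L)^(1-0)·yr⁻¹ = mol/L·yr⁻¹.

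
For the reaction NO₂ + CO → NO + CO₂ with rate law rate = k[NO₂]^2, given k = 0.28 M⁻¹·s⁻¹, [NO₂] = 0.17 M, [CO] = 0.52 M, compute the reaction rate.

0.008092 M/s

Step 1: The rate law is rate = k[NO₂]^2
Step 2: Note that the rate does not depend on [CO] (zero order in CO).
Step 3: rate = 0.28 × (0.17)^2 = 0.008092 M/s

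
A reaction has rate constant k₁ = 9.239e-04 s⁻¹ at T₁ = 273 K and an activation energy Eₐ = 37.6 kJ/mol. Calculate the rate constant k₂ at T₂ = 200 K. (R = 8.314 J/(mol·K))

2.186e-06 s⁻¹

Step 1: Use the two-temperature Arrhenius form: ln(k₂/k₁) = -Eₐ/R × (1/T₂ - 1/T₁)
Step 2: Convert Eₐ to J/mol: 37.6 kJ/mol = 37600 J/mol
Step 3: 1/T₂ - 1/T₁ = 1/200 - 1/273 = 1.336996e-03 K⁻¹
Step 4: ln(k₂/k₁) = -37600/8.314 × 1.336996e-03 = -6.04655
Step 5: k₂ = k₁ × exp(-6.04655) = 9.239e-04 × 2.36601e-03 = 2.186e-06 s⁻¹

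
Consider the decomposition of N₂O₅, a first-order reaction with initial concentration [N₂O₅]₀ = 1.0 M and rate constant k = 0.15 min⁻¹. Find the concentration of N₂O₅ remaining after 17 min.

0.07808 M

Step 1: For a first-order reaction: [N₂O₅] = [N₂O₅]₀ × e^(-kt)
Step 2: [N₂O₅] = 1.0 × e^(-0.15 × 17)
Step 3: [N₂O₅] = 1.0 × e^(-2.55)
Step 4: [N₂O₅] = 1.0 × 0.0780817 = 0.07808 M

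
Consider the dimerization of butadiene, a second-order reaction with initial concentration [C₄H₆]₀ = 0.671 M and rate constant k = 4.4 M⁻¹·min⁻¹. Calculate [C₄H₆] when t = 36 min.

0.006254 M

Step 1: For a second-order reaction: 1/[C₄H₆] = 1/[C₄H₆]₀ + kt
Step 2: 1/[C₄H₆] = 1/0.671 + 4.4 × 36
Step 3: 1/[C₄H₆] = 1.49 + 158.4 = 159.9
Step 4: [C₄H₆] = 1/159.9 = 0.006254 M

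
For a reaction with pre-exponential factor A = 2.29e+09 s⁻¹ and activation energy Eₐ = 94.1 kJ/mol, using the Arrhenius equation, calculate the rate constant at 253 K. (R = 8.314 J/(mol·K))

8.53e-11 s⁻¹

Step 1: Use the Arrhenius equation: k = A × exp(-Eₐ/RT)
Step 2: Convert Eₐ to J/mol: 94.1 kJ/mol = 94100 J/mol
Step 3: Calculate the exponent: -Eₐ/(RT) = -94100/(8.314 × 253) = -44.73620
Step 4: k = 2.29e+09 × exp(-44.73620)
Step 5: k = 2.29e+09 × 3.72662e-20 = 8.5340e-11 s⁻¹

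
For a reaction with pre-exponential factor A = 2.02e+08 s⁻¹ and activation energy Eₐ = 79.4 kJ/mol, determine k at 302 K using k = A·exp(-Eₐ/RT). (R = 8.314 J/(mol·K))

3.73e-06 s⁻¹

Step 1: Use the Arrhenius equation: k = A × exp(-Eₐ/RT)
Step 2: Convert Eₐ to J/mol: 79.4 kJ/mol = 79400 J/mol
Step 3: Calculate the exponent: -Eₐ/(RT) = -79400/(8.314 × 302) = -31.62303
Step 4: k = 2.02e+08 × exp(-31.62303)
Step 5: k = 2.02e+08 × 1.84626e-14 = 3.7294e-06 s⁻¹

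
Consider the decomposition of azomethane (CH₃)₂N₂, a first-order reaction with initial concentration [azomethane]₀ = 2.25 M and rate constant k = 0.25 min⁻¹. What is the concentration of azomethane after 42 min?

6.196e-05 M

Step 1: For a first-order reaction: [azomethane] = [azomethane]₀ × e^(-kt)
Step 2: [azomethane] = 2.25 × e^(-0.25 × 42)
Step 3: [azomethane] = 2.25 × e^(-10.5)
Step 4: [azomethane] = 2.25 × 2.75364e-05 = 6.196e-05 M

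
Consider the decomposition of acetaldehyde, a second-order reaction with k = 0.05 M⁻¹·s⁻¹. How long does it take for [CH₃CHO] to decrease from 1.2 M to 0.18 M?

94.44 s

Step 1: For second-order: t = (1/[CH₃CHO] - 1/[CH₃CHO]₀)/k
Step 2: t = (1/0.18 - 1/1.2)/0.05
Step 3: t = (5.556 - 0.8333)/0.05
Step 4: t = 4.722/0.05 = 94.44 s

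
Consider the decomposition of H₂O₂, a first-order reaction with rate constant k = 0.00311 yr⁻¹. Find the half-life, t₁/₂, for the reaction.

222.9 yr

Step 1: For a first-order reaction, t₁/₂ = ln(2)/k
Step 2: t₁/₂ = ln(2)/0.00311
Step 3: t₁/₂ = 0.6931/0.00311 = 222.9 yr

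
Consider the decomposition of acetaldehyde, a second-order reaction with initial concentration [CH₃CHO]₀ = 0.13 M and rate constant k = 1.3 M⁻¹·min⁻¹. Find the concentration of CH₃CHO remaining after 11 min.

0.04547 M

Step 1: For a second-order reaction: 1/[CH₃CHO] = 1/[CH₃CHO]₀ + kt
Step 2: 1/[CH₃CHO] = 1/0.13 + 1.3 × 11
Step 3: 1/[CH₃CHO] = 7.692 + 14.3 = 21.99
Step 4: [CH₃CHO] = 1/21.99 = 0.04547 M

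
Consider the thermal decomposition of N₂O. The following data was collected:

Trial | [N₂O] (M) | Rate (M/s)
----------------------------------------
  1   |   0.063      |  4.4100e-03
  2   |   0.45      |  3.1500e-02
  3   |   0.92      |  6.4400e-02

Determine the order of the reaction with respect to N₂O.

first order (1)

Step 1: Compare trials to find order n where rate₂/rate₁ = ([N₂O]₂/[N₂O]₁)^n
Step 2: rate₂/rate₁ = 3.1500e-02/4.4100e-03 = 7.143
Step 3: [N₂O]₂/[N₂O]₁ = 0.45/0.063 = 7.143
Step 4: n = ln(7.143)/ln(7.143) = 1.00 ≈ 1
Step 5: The reaction is first order in N₂O.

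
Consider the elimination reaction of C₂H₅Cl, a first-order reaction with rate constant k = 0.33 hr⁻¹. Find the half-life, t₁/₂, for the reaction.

2.1 hr

Step 1: For a first-order reaction, t₁/₂ = ln(2)/k
Step 2: t₁/₂ = ln(2)/0.33
Step 3: t₁/₂ = 0.6931/0.33 = 2.1 hr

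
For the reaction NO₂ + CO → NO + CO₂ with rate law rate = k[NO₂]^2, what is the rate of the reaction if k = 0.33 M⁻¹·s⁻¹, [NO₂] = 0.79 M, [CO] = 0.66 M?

0.206 M/s

Step 1: The rate law is rate = k[NO₂]^2
Step 2: Note that the rate does not depend on [CO] (zero order in CO).
Step 3: rate = 0.33 × (0.79)^2 = 0.205953 M/s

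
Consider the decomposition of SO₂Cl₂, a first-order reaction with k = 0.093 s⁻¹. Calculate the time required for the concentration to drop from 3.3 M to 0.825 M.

14.91 s

Step 1: For first-order: t = ln([SO₂Cl₂]₀/[SO₂Cl₂])/k
Step 2: t = ln(3.3/0.825)/0.093
Step 3: t = ln(4)/0.093
Step 4: t = 1.386/0.093 = 14.91 s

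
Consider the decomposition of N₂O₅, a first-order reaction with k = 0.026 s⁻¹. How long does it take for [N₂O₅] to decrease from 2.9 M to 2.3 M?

8.915 s

Step 1: For first-order: t = ln([N₂O₅]₀/[N₂O₅])/k
Step 2: t = ln(2.9/2.3)/0.026
Step 3: t = ln(1.261)/0.026
Step 4: t = 0.2318/0.026 = 8.915 s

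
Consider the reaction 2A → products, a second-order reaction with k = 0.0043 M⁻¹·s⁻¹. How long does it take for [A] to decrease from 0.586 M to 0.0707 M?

2893 s

Step 1: For second-order: t = (1/[A] - 1/[A]₀)/k
Step 2: t = (1/0.0707 - 1/0.586)/0.0043
Step 3: t = (14.14 - 1.706)/0.0043
Step 4: t = 12.44/0.0043 = 2893 s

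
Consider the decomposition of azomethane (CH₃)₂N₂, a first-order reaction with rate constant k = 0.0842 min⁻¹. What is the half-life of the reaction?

8.232 min

Step 1: For a first-order reaction, t₁/₂ = ln(2)/k
Step 2: t₁/₂ = ln(2)/0.0842
Step 3: t₁/₂ = 0.6931/0.0842 = 8.232 min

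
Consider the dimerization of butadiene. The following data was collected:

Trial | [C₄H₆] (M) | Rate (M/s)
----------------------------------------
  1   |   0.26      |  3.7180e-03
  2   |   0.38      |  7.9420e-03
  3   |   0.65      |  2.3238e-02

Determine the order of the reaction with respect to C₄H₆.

second order (2)

Step 1: Compare trials to find order n where rate₂/rate₁ = ([C₄H₆]₂/[C₄H₆]₁)^n
Step 2: rate₂/rate₁ = 7.9420e-03/3.7180e-03 = 2.136
Step 3: [C₄H₆]₂/[C₄H₆]₁ = 0.38/0.26 = 1.462
Step 4: n = ln(2.136)/ln(1.462) = 2.00 ≈ 2
Step 5: The reaction is second order in C₄H₆.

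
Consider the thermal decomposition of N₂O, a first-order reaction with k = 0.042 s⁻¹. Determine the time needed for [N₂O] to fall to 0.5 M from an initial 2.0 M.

33.01 s

Step 1: For first-order: t = ln([N₂O]₀/[N₂O])/k
Step 2: t = ln(2.0/0.5)/0.042
Step 3: t = ln(4)/0.042
Step 4: t = 1.386/0.042 = 33.01 s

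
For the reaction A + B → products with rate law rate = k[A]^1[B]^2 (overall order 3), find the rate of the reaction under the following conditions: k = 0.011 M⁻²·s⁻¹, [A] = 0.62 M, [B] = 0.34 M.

0.0007884 M/s

Step 1: The rate law is rate = k[A]^1[B]^2, overall order = 1+2 = 3
Step 2: Substitute values: rate = 0.011 × (0.62)^1 × (0.34)^2
Step 3: rate = 0.011 × 0.62 × 0.1156 = 0.000788392 M/s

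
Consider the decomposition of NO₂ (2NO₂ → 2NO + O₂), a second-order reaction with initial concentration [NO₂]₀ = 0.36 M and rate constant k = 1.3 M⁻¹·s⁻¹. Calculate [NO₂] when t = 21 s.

0.03325 M

Step 1: For a second-order reaction: 1/[NO₂] = 1/[NO₂]₀ + kt
Step 2: 1/[NO₂] = 1/0.36 + 1.3 × 21
Step 3: 1/[NO₂] = 2.778 + 27.3 = 30.08
Step 4: [NO₂] = 1/30.08 = 0.03325 M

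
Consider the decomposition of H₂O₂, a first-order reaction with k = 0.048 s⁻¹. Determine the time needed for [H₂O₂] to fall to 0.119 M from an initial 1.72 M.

55.64 s

Step 1: For first-order: t = ln([H₂O₂]₀/[H₂O₂])/k
Step 2: t = ln(1.72/0.119)/0.048
Step 3: t = ln(14.45)/0.048
Step 4: t = 2.671/0.048 = 55.64 s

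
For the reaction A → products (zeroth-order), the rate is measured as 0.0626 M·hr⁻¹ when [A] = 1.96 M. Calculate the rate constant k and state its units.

0.0626 M·hr⁻¹

Step 1: For a zeroth-order reaction, rate = k (independent of concentration).
Step 2: k = rate = 0.0626 M·hr⁻¹.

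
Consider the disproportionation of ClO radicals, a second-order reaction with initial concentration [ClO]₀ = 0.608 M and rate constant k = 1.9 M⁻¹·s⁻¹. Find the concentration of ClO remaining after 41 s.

0.01257 M

Step 1: For a second-order reaction: 1/[ClO] = 1/[ClO]₀ + kt
Step 2: 1/[ClO] = 1/0.608 + 1.9 × 41
Step 3: 1/[ClO] = 1.645 + 77.9 = 79.54
Step 4: [ClO] = 1/79.54 = 0.01257 M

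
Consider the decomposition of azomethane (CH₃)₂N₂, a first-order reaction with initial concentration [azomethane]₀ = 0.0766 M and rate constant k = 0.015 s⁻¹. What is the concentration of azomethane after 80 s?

0.02307 M

Step 1: For a first-order reaction: [azomethane] = [azomethane]₀ × e^(-kt)
Step 2: [azomethane] = 0.0766 × e^(-0.015 × 80)
Step 3: [azomethane] = 0.0766 × e^(-1.2)
Step 4: [azomethane] = 0.0766 × 0.301194 = 0.02307 M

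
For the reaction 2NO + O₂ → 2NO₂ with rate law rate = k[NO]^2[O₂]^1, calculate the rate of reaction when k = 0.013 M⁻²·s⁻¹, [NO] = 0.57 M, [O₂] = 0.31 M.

0.001309 M/s

Step 1: The rate law is rate = k[NO]^2[O₂]^1
Step 2: Substitute: rate = 0.013 × (0.57)^2 × (0.31)^1
Step 3: rate = 0.013 × 0.3249 × 0.31 = 0.00130935 M/s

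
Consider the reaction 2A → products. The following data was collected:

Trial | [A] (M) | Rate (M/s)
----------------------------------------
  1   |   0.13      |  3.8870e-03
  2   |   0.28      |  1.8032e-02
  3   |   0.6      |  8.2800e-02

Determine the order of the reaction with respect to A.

second order (2)

Step 1: Compare trials to find order n where rate₂/rate₁ = ([A]₂/[A]₁)^n
Step 2: rate₂/rate₁ = 1.8032e-02/3.8870e-03 = 4.639
Step 3: [A]₂/[A]₁ = 0.28/0.13 = 2.154
Step 4: n = ln(4.639)/ln(2.154) = 2.00 ≈ 2
Step 5: The reaction is second order in A.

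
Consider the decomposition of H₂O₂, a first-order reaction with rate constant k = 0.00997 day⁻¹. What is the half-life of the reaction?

69.52 day

Step 1: For a first-order reaction, t₁/₂ = ln(2)/k
Step 2: t₁/₂ = ln(2)/0.00997
Step 3: t₁/₂ = 0.6931/0.00997 = 69.52 day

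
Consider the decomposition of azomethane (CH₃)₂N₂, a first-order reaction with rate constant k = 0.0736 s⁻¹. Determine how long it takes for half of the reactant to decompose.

9.418 s

Step 1: For a first-order reaction, t₁/₂ = ln(2)/k
Step 2: t₁/₂ = ln(2)/0.0736
Step 3: t₁/₂ = 0.6931/0.0736 = 9.418 s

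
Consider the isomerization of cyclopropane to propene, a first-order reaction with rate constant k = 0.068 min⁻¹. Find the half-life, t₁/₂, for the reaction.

10.19 min

Step 1: For a first-order reaction, t₁/₂ = ln(2)/k
Step 2: t₁/₂ = ln(2)/0.068
Step 3: t₁/₂ = 0.6931/0.068 = 10.19 min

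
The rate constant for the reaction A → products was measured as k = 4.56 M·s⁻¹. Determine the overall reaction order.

zeroth order (0)

Step 1: The units of k for an nth-order reaction are (concentration)^(1-n)·(time)⁻¹.
Step 2: Here k has units M·s⁻¹, so the concentration exponent is 1.
Step 3: 1 - n = 1 ⇒ n = 0. The reaction is zeroth order.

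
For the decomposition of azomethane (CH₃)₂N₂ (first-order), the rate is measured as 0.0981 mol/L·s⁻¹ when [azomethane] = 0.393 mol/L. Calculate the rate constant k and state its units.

0.2496 s⁻¹

Step 1: rate = k[azomethane]^1, so k = rate / [azomethane]^1.
Step 2: k = 0.0981 / (0.393)^1 = 0.0981 / 0.393.
Step 3: k = 0.2496 s⁻¹.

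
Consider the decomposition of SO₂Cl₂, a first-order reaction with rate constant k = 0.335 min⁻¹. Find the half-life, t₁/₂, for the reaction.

2.069 min

Step 1: For a first-order reaction, t₁/₂ = ln(2)/k
Step 2: t₁/₂ = ln(2)/0.335
Step 3: t₁/₂ = 0.6931/0.335 = 2.069 min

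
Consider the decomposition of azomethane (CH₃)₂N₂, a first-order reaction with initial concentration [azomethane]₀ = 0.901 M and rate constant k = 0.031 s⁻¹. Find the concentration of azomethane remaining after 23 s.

0.4416 M

Step 1: For a first-order reaction: [azomethane] = [azomethane]₀ × e^(-kt)
Step 2: [azomethane] = 0.901 × e^(-0.031 × 23)
Step 3: [azomethane] = 0.901 × e^(-0.713)
Step 4: [azomethane] = 0.901 × 0.490171 = 0.4416 M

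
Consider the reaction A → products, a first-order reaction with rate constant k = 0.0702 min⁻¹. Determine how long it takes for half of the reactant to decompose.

9.874 min

Step 1: For a first-order reaction, t₁/₂ = ln(2)/k
Step 2: t₁/₂ = ln(2)/0.0702
Step 3: t₁/₂ = 0.6931/0.0702 = 9.874 min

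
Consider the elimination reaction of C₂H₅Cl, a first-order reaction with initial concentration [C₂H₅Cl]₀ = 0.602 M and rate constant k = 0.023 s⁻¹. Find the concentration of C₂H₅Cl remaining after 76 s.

0.1048 M

Step 1: For a first-order reaction: [C₂H₅Cl] = [C₂H₅Cl]₀ × e^(-kt)
Step 2: [C₂H₅Cl] = 0.602 × e^(-0.023 × 76)
Step 3: [C₂H₅Cl] = 0.602 × e^(-1.748)
Step 4: [C₂H₅Cl] = 0.602 × 0.174122 = 0.1048 M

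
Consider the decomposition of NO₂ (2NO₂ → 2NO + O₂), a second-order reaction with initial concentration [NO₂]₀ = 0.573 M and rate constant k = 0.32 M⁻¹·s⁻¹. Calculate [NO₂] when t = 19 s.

0.1278 M

Step 1: For a second-order reaction: 1/[NO₂] = 1/[NO₂]₀ + kt
Step 2: 1/[NO₂] = 1/0.573 + 0.32 × 19
Step 3: 1/[NO₂] = 1.745 + 6.08 = 7.825
Step 4: [NO₂] = 1/7.825 = 0.1278 M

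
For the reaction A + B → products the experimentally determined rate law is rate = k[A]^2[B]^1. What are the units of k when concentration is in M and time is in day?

M⁻²·day⁻¹

Step 1: Overall order = 2 + 1 = 3.
Step 2: rate has units M·day⁻¹; [A]^2[B]^1 has units M^3.
Step 3: k = rate/([A]^2[B]^1), so units of k = M^(1-3)·day⁻¹ = M⁻²·day⁻¹.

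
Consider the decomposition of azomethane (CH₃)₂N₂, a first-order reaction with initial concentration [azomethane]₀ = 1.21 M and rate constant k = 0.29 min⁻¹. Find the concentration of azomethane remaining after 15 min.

0.01562 M

Step 1: For a first-order reaction: [azomethane] = [azomethane]₀ × e^(-kt)
Step 2: [azomethane] = 1.21 × e^(-0.29 × 15)
Step 3: [azomethane] = 1.21 × e^(-4.35)
Step 4: [azomethane] = 1.21 × 0.0129068 = 0.01562 M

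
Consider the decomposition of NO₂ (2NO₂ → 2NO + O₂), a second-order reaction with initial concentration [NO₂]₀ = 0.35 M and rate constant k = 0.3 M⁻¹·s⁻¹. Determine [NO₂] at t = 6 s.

0.2147 M

Step 1: For a second-order reaction: 1/[NO₂] = 1/[NO₂]₀ + kt
Step 2: 1/[NO₂] = 1/0.35 + 0.3 × 6
Step 3: 1/[NO₂] = 2.857 + 1.8 = 4.657
Step 4: [NO₂] = 1/4.657 = 0.2147 M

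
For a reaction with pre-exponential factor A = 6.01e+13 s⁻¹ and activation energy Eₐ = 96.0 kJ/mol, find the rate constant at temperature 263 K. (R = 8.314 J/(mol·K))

5.15e-06 s⁻¹

Step 1: Use the Arrhenius equation: k = A × exp(-Eₐ/RT)
Step 2: Convert Eₐ to J/mol: 96.0 kJ/mol = 96000 J/mol
Step 3: Calculate the exponent: -Eₐ/(RT) = -96000/(8.314 × 263) = -43.90414
Step 4: k = 6.01e+13 × exp(-43.90414)
Step 5: k = 6.01e+13 × 8.56395e-20 = 5.1469e-06 s⁻¹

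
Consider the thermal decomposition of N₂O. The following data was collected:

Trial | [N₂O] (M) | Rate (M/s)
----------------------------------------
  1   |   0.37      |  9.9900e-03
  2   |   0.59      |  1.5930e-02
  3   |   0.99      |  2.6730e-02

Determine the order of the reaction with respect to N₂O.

first order (1)

Step 1: Compare trials to find order n where rate₂/rate₁ = ([N₂O]₂/[N₂O]₁)^n
Step 2: rate₂/rate₁ = 1.5930e-02/9.9900e-03 = 1.595
Step 3: [N₂O]₂/[N₂O]₁ = 0.59/0.37 = 1.595
Step 4: n = ln(1.595)/ln(1.595) = 1.00 ≈ 1
Step 5: The reaction is first order in N₂O.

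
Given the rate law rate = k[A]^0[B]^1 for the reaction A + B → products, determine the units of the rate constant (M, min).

min⁻¹

Step 1: Overall order = 0 + 1 = 1.
Step 2: rate has units M·min⁻¹; [A]^0[B]^1 has units M^1.
Step 3: k = rate/([A]^0[B]^1), so units of k = M^(1-1)·min⁻¹ = min⁻¹.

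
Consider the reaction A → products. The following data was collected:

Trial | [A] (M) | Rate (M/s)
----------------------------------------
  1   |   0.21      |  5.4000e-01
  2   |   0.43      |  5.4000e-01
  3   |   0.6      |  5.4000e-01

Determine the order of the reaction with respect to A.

zeroth order (0)

Step 1: Compare trials - when concentration changes, rate stays constant.
Step 2: rate₂/rate₁ = 5.4000e-01/5.4000e-01 = 1
Step 3: [A]₂/[A]₁ = 0.43/0.21 = 2.048
Step 4: Since rate ratio ≈ (conc ratio)^0, the reaction is zeroth order.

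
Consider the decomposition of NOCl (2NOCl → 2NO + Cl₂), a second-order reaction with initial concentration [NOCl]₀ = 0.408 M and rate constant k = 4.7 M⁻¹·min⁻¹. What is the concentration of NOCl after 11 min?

0.01847 M

Step 1: For a second-order reaction: 1/[NOCl] = 1/[NOCl]₀ + kt
Step 2: 1/[NOCl] = 1/0.408 + 4.7 × 11
Step 3: 1/[NOCl] = 2.451 + 51.7 = 54.15
Step 4: [NOCl] = 1/54.15 = 0.01847 M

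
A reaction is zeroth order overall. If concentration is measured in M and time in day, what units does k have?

M·day⁻¹

Step 1: For overall order n, rate = k × (concentration)^n.
Step 2: Rate has units M·day⁻¹; concentration term has units M^0.
Step 3: k = rate / (concentration)^n, so units of k = M^(1-0)·day⁻¹ = M·day⁻¹.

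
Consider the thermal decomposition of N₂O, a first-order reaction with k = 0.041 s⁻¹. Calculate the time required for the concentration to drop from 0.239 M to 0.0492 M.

38.55 s

Step 1: For first-order: t = ln([N₂O]₀/[N₂O])/k
Step 2: t = ln(0.239/0.0492)/0.041
Step 3: t = ln(4.858)/0.041
Step 4: t = 1.581/0.041 = 38.55 s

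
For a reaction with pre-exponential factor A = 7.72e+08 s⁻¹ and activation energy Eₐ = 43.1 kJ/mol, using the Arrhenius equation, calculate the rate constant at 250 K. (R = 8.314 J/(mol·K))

7.62e-01 s⁻¹

Step 1: Use the Arrhenius equation: k = A × exp(-Eₐ/RT)
Step 2: Convert Eₐ to J/mol: 43.1 kJ/mol = 43100 J/mol
Step 3: Calculate the exponent: -Eₐ/(RT) = -43100/(8.314 × 250) = -20.73611
Step 4: k = 7.72e+08 × exp(-20.73611)
Step 5: k = 7.72e+08 × 9.87238e-10 = 7.6215e-01 s⁻¹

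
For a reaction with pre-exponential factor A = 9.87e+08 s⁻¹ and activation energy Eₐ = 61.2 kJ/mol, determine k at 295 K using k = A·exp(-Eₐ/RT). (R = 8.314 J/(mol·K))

1.44e-02 s⁻¹

Step 1: Use the Arrhenius equation: k = A × exp(-Eₐ/RT)
Step 2: Convert Eₐ to J/mol: 61.2 kJ/mol = 61200 J/mol
Step 3: Calculate the exponent: -Eₐ/(RT) = -61200/(8.314 × 295) = -24.95281
Step 4: k = 9.87e+08 × exp(-24.95281)
Step 5: k = 9.87e+08 × 1.45590e-11 = 1.4370e-02 s⁻¹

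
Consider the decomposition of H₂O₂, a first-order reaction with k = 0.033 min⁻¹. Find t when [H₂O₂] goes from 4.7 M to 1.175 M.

42.01 min

Step 1: For first-order: t = ln([H₂O₂]₀/[H₂O₂])/k
Step 2: t = ln(4.7/1.175)/0.033
Step 3: t = ln(4)/0.033
Step 4: t = 1.386/0.033 = 42.01 min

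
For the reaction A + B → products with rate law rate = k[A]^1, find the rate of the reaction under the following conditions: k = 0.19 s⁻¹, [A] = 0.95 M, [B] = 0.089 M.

0.1805 M/s

Step 1: The rate law is rate = k[A]^1
Step 2: Note that the rate does not depend on [B] (zero order in B).
Step 3: rate = 0.19 × (0.95)^1 = 0.1805 M/s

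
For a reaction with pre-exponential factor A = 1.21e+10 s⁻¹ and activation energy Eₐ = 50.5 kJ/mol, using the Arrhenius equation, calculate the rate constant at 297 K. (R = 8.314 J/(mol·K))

1.59e+01 s⁻¹

Step 1: Use the Arrhenius equation: k = A × exp(-Eₐ/RT)
Step 2: Convert Eₐ to J/mol: 50.5 kJ/mol = 50500 J/mol
Step 3: Calculate the exponent: -Eₐ/(RT) = -50500/(8.314 × 297) = -20.45149
Step 4: k = 1.21e+10 × exp(-20.45149)
Step 5: k = 1.21e+10 × 1.31229e-09 = 1.5879e+01 s⁻¹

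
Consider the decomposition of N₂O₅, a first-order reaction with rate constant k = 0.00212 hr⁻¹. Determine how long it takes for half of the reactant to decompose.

327 hr

Step 1: For a first-order reaction, t₁/₂ = ln(2)/k
Step 2: t₁/₂ = ln(2)/0.00212
Step 3: t₁/₂ = 0.6931/0.00212 = 327 hr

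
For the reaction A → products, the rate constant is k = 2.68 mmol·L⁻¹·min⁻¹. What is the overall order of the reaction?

zeroth order (0)

Step 1: The units of k for an nth-order reaction are (concentration)^(1-n)·(time)⁻¹.
Step 2: Here k has units mmol·L⁻¹·min⁻¹, so the concentration exponent is 1.
Step 3: 1 - n = 1 ⇒ n = 0. The reaction is zeroth order.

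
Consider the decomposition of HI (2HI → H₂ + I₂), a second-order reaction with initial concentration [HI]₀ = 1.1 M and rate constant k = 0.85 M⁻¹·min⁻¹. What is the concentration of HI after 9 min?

0.1168 M

Step 1: For a second-order reaction: 1/[HI] = 1/[HI]₀ + kt
Step 2: 1/[HI] = 1/1.1 + 0.85 × 9
Step 3: 1/[HI] = 0.9091 + 7.65 = 8.559
Step 4: [HI] = 1/8.559 = 0.1168 M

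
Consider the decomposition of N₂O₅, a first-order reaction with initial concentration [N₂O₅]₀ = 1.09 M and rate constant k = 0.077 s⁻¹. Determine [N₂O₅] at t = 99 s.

0.0005331 M

Step 1: For a first-order reaction: [N₂O₅] = [N₂O₅]₀ × e^(-kt)
Step 2: [N₂O₅] = 1.09 × e^(-0.077 × 99)
Step 3: [N₂O₅] = 1.09 × e^(-7.623)
Step 4: [N₂O₅] = 1.09 × 0.000489072 = 0.0005331 M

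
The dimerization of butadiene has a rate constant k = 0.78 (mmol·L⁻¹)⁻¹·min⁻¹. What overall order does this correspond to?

second order (2)

Step 1: The units of k for an nth-order reaction are (concentration)^(1-n)·(time)⁻¹.
Step 2: Here k has units (mmol·L⁻¹)⁻¹·min⁻¹, so the concentration exponent is -1.
Step 3: 1 - n = -1 ⇒ n = 2. The reaction is second order.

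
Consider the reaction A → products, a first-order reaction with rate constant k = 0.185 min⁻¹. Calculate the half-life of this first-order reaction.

3.747 min

Step 1: For a first-order reaction, t₁/₂ = ln(2)/k
Step 2: t₁/₂ = ln(2)/0.185
Step 3: t₁/₂ = 0.6931/0.185 = 3.747 min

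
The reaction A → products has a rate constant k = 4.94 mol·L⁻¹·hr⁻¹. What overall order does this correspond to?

zeroth order (0)

Step 1: The units of k for an nth-order reaction are (concentration)^(1-n)·(time)⁻¹.
Step 2: Here k has units mol·L⁻¹·hr⁻¹, so the concentration exponent is 1.
Step 3: 1 - n = 1 ⇒ n = 0. The reaction is zeroth order.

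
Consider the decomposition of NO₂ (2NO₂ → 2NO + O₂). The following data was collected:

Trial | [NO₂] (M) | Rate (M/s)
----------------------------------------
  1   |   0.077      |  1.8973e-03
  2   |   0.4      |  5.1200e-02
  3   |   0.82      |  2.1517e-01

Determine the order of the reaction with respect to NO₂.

second order (2)

Step 1: Compare trials to find order n where rate₂/rate₁ = ([NO₂]₂/[NO₂]₁)^n
Step 2: rate₂/rate₁ = 5.1200e-02/1.8973e-03 = 26.99
Step 3: [NO₂]₂/[NO₂]₁ = 0.4/0.077 = 5.195
Step 4: n = ln(26.99)/ln(5.195) = 2.00 ≈ 2
Step 5: The reaction is second order in NO₂.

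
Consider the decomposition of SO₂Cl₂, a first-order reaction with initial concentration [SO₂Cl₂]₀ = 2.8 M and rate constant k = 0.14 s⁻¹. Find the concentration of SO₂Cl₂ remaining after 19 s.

0.1959 M

Step 1: For a first-order reaction: [SO₂Cl₂] = [SO₂Cl₂]₀ × e^(-kt)
Step 2: [SO₂Cl₂] = 2.8 × e^(-0.14 × 19)
Step 3: [SO₂Cl₂] = 2.8 × e^(-2.66)
Step 4: [SO₂Cl₂] = 2.8 × 0.0699482 = 0.1959 M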